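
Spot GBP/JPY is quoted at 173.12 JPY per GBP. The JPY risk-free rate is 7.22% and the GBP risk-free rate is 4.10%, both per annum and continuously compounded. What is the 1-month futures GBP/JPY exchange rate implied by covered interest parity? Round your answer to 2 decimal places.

173.57

F = S·e^((r_JPY − r_GBP)T) = 173.12 · e^((0.0722 − 0.0410) × 1/12)
= 173.12 · e^0.002600 = 173.12 × 1.002603
F = 173.57 JPY per GBP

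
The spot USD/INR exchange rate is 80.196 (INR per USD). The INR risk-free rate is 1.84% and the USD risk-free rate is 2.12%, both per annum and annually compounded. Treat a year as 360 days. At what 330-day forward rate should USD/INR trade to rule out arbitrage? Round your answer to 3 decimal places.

79.994

By covered interest parity, F = S · (1+r_INR)^T / (1+r_USD)^T
= 80.196 × 1.016854 / 1.019416 = 80.196 × 0.997487
F = 79.994 INR per USD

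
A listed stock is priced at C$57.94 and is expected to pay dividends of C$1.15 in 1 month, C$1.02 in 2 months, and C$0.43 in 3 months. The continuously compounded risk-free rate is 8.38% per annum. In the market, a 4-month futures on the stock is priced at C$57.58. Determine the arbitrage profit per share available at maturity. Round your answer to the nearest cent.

C$0.64 per share

PV(dividends) I = 1.15·e^(−0.0838·1/12) + 1.02·e^(−0.0838·2/12) + 0.43·e^(−0.0838·3/12) = 2.5689
Fair futures F* = (S − I)·e^(rT) = (57.94 − 2.5689)·e^0.027933 = 55.3711 × 1.028327 = 56.9396
Market C$57.58 > fair 56.9396: forward overpriced → cash-and-carry (borrow at r, buy the stock and collect the dividends, short the forward).
Profit at T = |F_mkt − F*| = |57.58 − 56.9396| = C$0.64 per share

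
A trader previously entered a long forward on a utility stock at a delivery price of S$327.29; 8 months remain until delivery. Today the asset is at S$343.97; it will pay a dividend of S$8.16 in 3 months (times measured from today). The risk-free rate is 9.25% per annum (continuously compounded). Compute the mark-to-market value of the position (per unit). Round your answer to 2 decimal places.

PV(remaining dividends) I = 8.16·e^(−0.0925·3/12) = 7.9735
Current forward F = (S − I)·e^(rT) = (343.97 − 7.9735)·e^(0.0925·8/12) = 335.9965 × 1.063608 = 357.3686
Value (long) = (F − K)·e^(−rT) = (357.3686 − 327.29) × 0.940196 = 28.2798
Value = S$28.28

S$28.28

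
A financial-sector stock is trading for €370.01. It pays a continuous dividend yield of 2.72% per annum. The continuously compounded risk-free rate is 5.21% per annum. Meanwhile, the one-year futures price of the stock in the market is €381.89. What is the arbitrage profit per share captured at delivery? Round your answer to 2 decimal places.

€2.55 per share

Fair futures: F* = S·e^(carry·T), with carry = (r − q) = 0.0521 − 0.0272 = 0.0249
F* = 370.01 · e^(0.0249 × 12/12) = 370.01 · e^0.024900 = 370.01 × 1.025213 = €379.3391
Market €381.89 > fair €379.3391: forward overpriced → cash-and-carry (buy spot, short the forward).
At maturity, profit = |F_mkt − F*| = |381.89 − 379.3391| = €2.55 per share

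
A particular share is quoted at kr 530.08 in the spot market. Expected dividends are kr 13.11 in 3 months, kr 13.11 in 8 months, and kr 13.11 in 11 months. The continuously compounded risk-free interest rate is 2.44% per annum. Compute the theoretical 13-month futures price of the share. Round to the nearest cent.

PV(dividends) I = 13.11·e^(−0.0244·3/12) + 13.11·e^(−0.0244·8/12) + 13.11·e^(−0.0244·11/12)
I = 13.0303 + 12.8985 + 12.8200 = 38.7488
F = (S − I)·e^(rT) = (530.08 − 38.7488) · e^(0.0244·13/12)
= 491.3312 · e^0.026433 = 491.3312 × 1.026785 = kr 504.49

kr 504.49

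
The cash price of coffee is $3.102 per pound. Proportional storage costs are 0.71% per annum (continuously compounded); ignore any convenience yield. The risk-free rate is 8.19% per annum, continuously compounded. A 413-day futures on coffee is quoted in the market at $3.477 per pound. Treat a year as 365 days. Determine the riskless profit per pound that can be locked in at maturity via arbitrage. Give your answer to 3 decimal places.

Fair futures: F* = S·e^(carry·T), with carry = (r + u) = 0.0819 + 0.0071 = 0.0890
F* = 3.102 · e^(0.0890 × 413/365) = 3.102 · e^0.100704 = 3.102 × 1.105949 = $3.4307
Market $3.477 > fair $3.4307: forward overpriced → cash-and-carry (buy spot, short the forward).
At maturity, profit = |F_mkt − F*| = |3.477 − 3.4307| = $0.046 per pound

$0.046 per pound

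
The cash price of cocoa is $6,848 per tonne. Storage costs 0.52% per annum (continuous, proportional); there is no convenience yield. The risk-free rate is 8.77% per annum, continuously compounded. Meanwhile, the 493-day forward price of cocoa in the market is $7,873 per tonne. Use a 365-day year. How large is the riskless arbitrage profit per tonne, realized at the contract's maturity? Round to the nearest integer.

Fair forward: F* = S·e^(carry·T), with carry = (r + u) = 0.0877 + 0.0052 = 0.0929
F* = 6848 · e^(0.0929 × 493/365) = 6848 · e^0.125479 = 6848 × 1.133691 = $7763.5160
Market $7873 > fair $7763.5160: forward overpriced → cash-and-carry (buy spot, short the forward).
At maturity, profit = |F_mkt − F*| = |7873 − 7763.5160| = $109 per tonne

$109 per tonne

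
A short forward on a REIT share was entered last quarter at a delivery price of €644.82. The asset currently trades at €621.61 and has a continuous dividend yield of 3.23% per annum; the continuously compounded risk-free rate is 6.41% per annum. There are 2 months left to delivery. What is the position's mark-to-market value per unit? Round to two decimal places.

Current fair forward for the remaining 2 months: F = S·e^((r − q)·T), (r − q) = 0.0641 − 0.0323 = 0.0318
F = 621.61 · e^(0.0318 × 2/12) = 621.61 × 1.005314 = 624.9132
Value of long forward = (F − K)·e^(−rT) = (624.9132 − 644.82) · e^(−0.0641·2/12)
= -19.9068 × 0.989374 = -19.70
Short position value = −(long value) = €19.70

€19.70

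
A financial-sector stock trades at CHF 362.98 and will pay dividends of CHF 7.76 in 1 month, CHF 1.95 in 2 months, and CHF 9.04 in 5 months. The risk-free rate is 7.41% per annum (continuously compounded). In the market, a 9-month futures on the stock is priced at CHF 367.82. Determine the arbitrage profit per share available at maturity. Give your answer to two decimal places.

CHF 3.55 per share

PV(dividends) I = 7.76·e^(−0.0741·1/12) + 1.95·e^(−0.0741·2/12) + 9.04·e^(−0.0741·5/12) = 18.4034
Fair futures F* = (S − I)·e^(rT) = (362.98 − 18.4034)·e^0.055575 = 344.5766 × 1.057148 = 364.2685
Market CHF 367.82 > fair 364.2685: forward overpriced → cash-and-carry (borrow at r, buy the stock and collect the dividends, short the forward).
Profit at T = |F_mkt − F*| = |367.82 − 364.2685| = CHF 3.55 per share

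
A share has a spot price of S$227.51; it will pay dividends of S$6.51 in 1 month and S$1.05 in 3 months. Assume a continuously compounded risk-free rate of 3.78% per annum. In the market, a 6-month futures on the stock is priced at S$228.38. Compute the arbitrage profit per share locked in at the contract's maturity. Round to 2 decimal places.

PV(dividends) I = 6.51·e^(−0.0378·1/12) + 1.05·e^(−0.0378·3/12) = 7.5297
Fair futures F* = (S − I)·e^(rT) = (227.51 − 7.5297)·e^0.018900 = 219.9803 × 1.019080 = 224.1775
Market S$228.38 > fair 224.1775: forward overpriced → cash-and-carry (borrow at r, buy the stock and collect the dividends, short the forward).
Profit at T = |F_mkt − F*| = |228.38 − 224.1775| = S$4.20 per share

S$4.20 per share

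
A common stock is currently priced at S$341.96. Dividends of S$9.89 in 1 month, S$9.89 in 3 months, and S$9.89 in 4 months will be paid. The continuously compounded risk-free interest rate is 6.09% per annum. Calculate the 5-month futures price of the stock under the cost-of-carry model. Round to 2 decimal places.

PV(dividends) I = 9.89·e^(−0.0609·1/12) + 9.89·e^(−0.0609·3/12) + 9.89·e^(−0.0609·4/12)
I = 9.8399 + 9.7406 + 9.6913 = 29.2718
F = (S − I)·e^(rT) = (341.96 − 29.2718) · e^(0.0609·5/12)
= 312.6882 · e^0.025375 = 312.6882 × 1.025700 = S$320.72

S$320.72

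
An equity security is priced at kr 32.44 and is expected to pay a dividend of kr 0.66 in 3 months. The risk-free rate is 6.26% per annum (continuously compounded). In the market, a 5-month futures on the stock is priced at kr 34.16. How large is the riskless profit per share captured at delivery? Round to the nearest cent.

kr 1.53 per share

PV(dividends) I = 0.66·e^(−0.0626·3/12) = 0.6498
Fair futures F* = (S − I)·e^(rT) = (32.44 − 0.6498)·e^0.026083 = 31.7902 × 1.026426 = 32.6303
Market kr 34.16 > fair 32.6303: forward overpriced → cash-and-carry (borrow at r, buy the stock and collect the dividends, short the forward).
Profit at T = |F_mkt − F*| = |34.16 − 32.6303| = kr 1.53 per share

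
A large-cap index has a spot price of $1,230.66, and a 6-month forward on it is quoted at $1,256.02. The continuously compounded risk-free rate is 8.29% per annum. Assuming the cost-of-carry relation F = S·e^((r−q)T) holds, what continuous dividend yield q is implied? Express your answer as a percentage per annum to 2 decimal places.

From F = S·e^((r−q)T): (r − q) = ln(F/S)/T
ln(1256.02/1230.66) = ln(1.020607) = 0.020398
(r − q) = 0.020398 / (6/12) = 0.040796
q = r − ln(F/S)/T = 0.0829 − 0.040796 = 0.042104
q = 4.21%

4.21%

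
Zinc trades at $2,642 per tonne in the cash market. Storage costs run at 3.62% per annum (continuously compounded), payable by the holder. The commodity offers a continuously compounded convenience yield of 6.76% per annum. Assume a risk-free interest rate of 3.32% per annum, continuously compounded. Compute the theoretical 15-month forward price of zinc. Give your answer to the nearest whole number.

Net carry = r + u − y = 0.0332 + 0.0362 − 0.0676 = 0.0018
F = S·e^((r+u−y)T) = 2642 · e^(0.0018 × 15/12) = 2642 · e^0.002250
= 2642 × 1.002253 = $2,648 per tonne

$2,648 per tonne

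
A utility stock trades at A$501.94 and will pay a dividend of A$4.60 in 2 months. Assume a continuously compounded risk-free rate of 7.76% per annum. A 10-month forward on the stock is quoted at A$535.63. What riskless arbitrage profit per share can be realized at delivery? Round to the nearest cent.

A$5.00 per share

PV(dividends) I = 4.60·e^(−0.0776·2/12) = 4.5409
Fair forward F* = (S − I)·e^(rT) = (501.94 − 4.5409)·e^0.064667 = 497.3991 × 1.066804 = 530.6273
Market A$535.63 > fair 530.6273: forward overpriced → cash-and-carry (borrow at r, buy the stock and collect the dividends, short the forward).
Profit at T = |F_mkt − F*| = |535.63 − 530.6273| = A$5.00 per share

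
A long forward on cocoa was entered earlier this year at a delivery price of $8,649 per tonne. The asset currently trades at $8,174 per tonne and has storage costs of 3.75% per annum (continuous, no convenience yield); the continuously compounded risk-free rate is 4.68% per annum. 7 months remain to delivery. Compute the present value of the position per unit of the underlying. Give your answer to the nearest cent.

Current fair forward for the remaining 7 months: F = S·e^((r + u)·T), (r + u) = 0.0468 + 0.0375 = 0.0843
F = 8174 · e^(0.0843 × 7/12) = 8174 × 1.05040416 = 8586.0036
Value of long forward = (F − K)·e^(−rT) = (8586.0036 − 8649) · e^(−0.0468·7/12)
= -62.9964 × 0.97306928 = -61.30

-$61.30 per tonne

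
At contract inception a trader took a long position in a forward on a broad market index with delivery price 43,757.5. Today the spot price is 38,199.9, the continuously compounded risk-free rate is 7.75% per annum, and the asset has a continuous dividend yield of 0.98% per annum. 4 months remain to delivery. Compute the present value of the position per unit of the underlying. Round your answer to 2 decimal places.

-4566.26

Current fair forward for the remaining 4 months: F = S·e^((r − q)·T), (r − q) = 0.0775 − 0.0098 = 0.0677
F = 38199.9 · e^(0.0677 × 4/12) = 38199.9 × 1.02282322 = 39071.7447
Value of long forward = (F − K)·e^(−rT) = (39071.7447 − 43757.5) · e^(−0.0775·4/12)
= -4685.7553 × 0.97449749 = -4566.26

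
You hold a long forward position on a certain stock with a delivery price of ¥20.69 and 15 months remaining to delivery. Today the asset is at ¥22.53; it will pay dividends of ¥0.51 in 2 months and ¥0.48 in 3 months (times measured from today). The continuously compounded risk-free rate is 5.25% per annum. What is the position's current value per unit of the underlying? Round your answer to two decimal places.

PV(remaining dividends) I = 0.51·e^(−0.0525·2/12) + 0.48·e^(−0.0525·3/12) = 0.9793
Current forward F = (S − I)·e^(rT) = (22.53 − 0.9793)·e^(0.0525·15/12) = 21.5507 × 1.067826 = 23.0124
Value (long) = (F − K)·e^(−rT) = (23.0124 − 20.69) × 0.936482 = 2.1749
Value = ¥2.17

¥2.17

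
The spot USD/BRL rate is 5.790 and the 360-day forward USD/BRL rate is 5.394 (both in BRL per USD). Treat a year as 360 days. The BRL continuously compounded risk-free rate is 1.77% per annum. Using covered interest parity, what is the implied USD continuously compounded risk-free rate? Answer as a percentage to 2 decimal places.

F = S·e^((r_BRL − r_USD)T) ⇒ r_USD = r_BRL − ln(F/S)/T
ln(5.394/5.790) = -0.070845; /(360/360) = -0.070845
r_USD = 0.0177 + 0.070845 = 0.088545
r_USD = 8.85%

8.85%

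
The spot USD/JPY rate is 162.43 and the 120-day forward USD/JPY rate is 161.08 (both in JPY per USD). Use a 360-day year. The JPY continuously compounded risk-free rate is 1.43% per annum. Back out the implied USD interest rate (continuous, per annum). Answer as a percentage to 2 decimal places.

F = S·e^((r_JPY − r_USD)T) ⇒ r_USD = r_JPY − ln(F/S)/T
ln(161.08/162.43) = -0.008346; /(120/360) = -0.025038
r_USD = 0.0143 + 0.025038 = 0.039338
r_USD = 3.93%

3.93%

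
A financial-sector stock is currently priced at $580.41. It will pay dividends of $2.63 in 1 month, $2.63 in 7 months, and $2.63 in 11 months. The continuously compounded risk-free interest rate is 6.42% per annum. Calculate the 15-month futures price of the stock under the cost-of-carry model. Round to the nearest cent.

$620.64

PV(dividends) I = 2.63·e^(−0.0642·1/12) + 2.63·e^(−0.0642·7/12) + 2.63·e^(−0.0642·11/12)
I = 2.6160 + 2.5333 + 2.4797 = 7.6290
F = (S − I)·e^(rT) = (580.41 − 7.6290) · e^(0.0642·15/12)
= 572.7810 · e^0.080250 = 572.7810 × 1.083558 = $620.64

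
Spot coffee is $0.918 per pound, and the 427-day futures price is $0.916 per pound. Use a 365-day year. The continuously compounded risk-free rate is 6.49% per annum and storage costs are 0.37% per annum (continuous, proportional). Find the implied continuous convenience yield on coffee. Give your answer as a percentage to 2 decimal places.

F = S·e^((r+u−y)T) ⇒ (r+u−y) = ln(F/S)/T
ln(0.916/0.918) = -0.002181; /T ⇒ -0.001864
y = r + u − ln(F/S)/T = 0.0649 + 0.0037 + 0.001864 = 0.070464
y = 7.05%

7.05%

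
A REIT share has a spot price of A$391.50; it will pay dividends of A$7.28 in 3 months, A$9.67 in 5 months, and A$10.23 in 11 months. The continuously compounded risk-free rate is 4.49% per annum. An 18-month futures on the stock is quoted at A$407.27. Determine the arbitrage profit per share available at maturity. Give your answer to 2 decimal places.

A$16.85 per share

PV(dividends) I = 7.28·e^(−0.0449·3/12) + 9.67·e^(−0.0449·5/12) + 10.23·e^(−0.0449·11/12) = 26.5070
Fair futures F* = (S − I)·e^(rT) = (391.50 − 26.5070)·e^0.067350 = 364.9930 × 1.069670 = 390.4221
Market A$407.27 > fair 390.4221: forward overpriced → cash-and-carry (borrow at r, buy the stock and collect the dividends, short the forward).
Profit at T = |F_mkt − F*| = |407.27 − 390.4221| = A$16.85 per share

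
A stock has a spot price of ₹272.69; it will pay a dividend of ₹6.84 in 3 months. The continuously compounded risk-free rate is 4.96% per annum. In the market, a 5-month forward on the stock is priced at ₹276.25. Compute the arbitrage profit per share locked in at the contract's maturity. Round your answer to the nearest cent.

₹4.76 per share

PV(dividends) I = 6.84·e^(−0.0496·3/12) = 6.7557
Fair forward F* = (S − I)·e^(rT) = (272.69 − 6.7557)·e^0.020667 = 265.9343 × 1.020882 = 271.4875
Market ₹276.25 > fair 271.4875: forward overpriced → cash-and-carry (borrow at r, buy the stock and collect the dividends, short the forward).
Profit at T = |F_mkt − F*| = |276.25 − 271.4875| = ₹4.76 per share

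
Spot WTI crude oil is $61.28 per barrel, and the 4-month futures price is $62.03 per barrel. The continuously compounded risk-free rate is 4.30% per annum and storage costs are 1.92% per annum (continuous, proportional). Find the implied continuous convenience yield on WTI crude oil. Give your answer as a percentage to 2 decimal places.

2.57%

F = S·e^((r+u−y)T) ⇒ (r+u−y) = ln(F/S)/T
ln(62.03/61.28) = 0.012165; /T ⇒ 0.036495
y = r + u − ln(F/S)/T = 0.0430 + 0.0192 − 0.036495 = 0.025705
y = 2.57%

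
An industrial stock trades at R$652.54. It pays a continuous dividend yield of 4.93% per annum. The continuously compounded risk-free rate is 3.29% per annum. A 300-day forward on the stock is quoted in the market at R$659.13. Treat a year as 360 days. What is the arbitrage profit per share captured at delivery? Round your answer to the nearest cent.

Fair forward: F* = S·e^(carry·T), with carry = (r − q) = 0.0329 − 0.0493 = -0.0164
F* = 652.54 · e^(-0.0164 × 300/360) = 652.54 · e^-0.013667 = 652.54 × 0.986426 = R$643.6824
Market R$659.13 > fair R$643.6824: forward overpriced → cash-and-carry (buy spot, short the forward).
At maturity, profit = |F_mkt − F*| = |659.13 − 643.6824| = R$15.45 per share

R$15.45 per share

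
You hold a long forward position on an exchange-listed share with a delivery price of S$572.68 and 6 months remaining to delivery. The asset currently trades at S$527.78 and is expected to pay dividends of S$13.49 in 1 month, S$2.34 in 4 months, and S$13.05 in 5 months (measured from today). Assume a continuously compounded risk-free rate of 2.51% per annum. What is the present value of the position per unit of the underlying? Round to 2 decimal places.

-S$66.45

PV(remaining dividends) I = 13.49·e^(−0.0251·1/12) + 2.34·e^(−0.0251·4/12) + 13.05·e^(−0.0251·5/12) = 28.6965
Current forward F = (S − I)·e^(rT) = (527.78 − 28.6965)·e^(0.0251·6/12) = 499.0835 × 1.012629 = 505.3864
Value (long) = (F − K)·e^(−rT) = (505.3864 − 572.68) × 0.987528 = -66.4543
Value = -S$66.45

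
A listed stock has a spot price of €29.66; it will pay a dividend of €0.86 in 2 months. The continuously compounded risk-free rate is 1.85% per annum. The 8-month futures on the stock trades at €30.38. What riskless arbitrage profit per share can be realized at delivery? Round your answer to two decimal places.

PV(dividends) I = 0.86·e^(−0.0185·2/12) = 0.8574
Fair futures F* = (S − I)·e^(rT) = (29.66 − 0.8574)·e^0.012333 = 28.8026 × 1.012409 = 29.1600
Market €30.38 > fair 29.1600: forward overpriced → cash-and-carry (borrow at r, buy the stock and collect the dividends, short the forward).
Profit at T = |F_mkt − F*| = |30.38 − 29.1600| = €1.22 per share

€1.22 per share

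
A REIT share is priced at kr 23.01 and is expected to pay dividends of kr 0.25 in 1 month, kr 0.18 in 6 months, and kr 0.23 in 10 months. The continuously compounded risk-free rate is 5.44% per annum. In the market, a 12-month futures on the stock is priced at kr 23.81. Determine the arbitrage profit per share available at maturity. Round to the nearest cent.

kr 0.19 per share

PV(dividends) I = 0.25·e^(−0.0544·1/12) + 0.18·e^(−0.0544·6/12) + 0.23·e^(−0.0544·10/12) = 0.6438
Fair futures F* = (S − I)·e^(rT) = (23.01 − 0.6438)·e^0.054400 = 22.3662 × 1.055907 = 23.6166
Market kr 23.81 > fair 23.6166: forward overpriced → cash-and-carry (borrow at r, buy the stock and collect the dividends, short the forward).
Profit at T = |F_mkt − F*| = |23.81 − 23.6166| = kr 0.19 per share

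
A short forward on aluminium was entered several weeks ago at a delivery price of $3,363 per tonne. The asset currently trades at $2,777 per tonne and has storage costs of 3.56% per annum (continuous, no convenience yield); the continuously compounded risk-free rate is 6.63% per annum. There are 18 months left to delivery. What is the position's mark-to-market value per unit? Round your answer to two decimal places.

Current fair forward for the remaining 18 months: F = S·e^((r + u)·T), (r + u) = 0.0663 + 0.0356 = 0.1019
F = 2777 · e^(0.1019 × 18/12) = 2777 × 1.16515019 = 3235.6221
Value of long forward = (F − K)·e^(−rT) = (3235.6221 − 3363) · e^(−0.0663·18/12)
= -127.3779 × 0.90533522 = -115.32
Short position value = −(long value) = $115.32

$115.32 per tonne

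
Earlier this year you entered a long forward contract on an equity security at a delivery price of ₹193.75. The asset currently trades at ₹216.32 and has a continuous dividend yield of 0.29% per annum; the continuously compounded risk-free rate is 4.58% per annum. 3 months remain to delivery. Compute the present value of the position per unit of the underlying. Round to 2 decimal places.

₹24.62

Current fair forward for the remaining 3 months: F = S·e^((r − q)·T), (r − q) = 0.0458 − 0.0029 = 0.0429
F = 216.32 · e^(0.0429 × 3/12) = 216.32 × 1.010783 = 218.6526
Value of long forward = (F − K)·e^(−rT) = (218.6526 − 193.75) · e^(−0.0458·3/12)
= 24.9026 × 0.988615 = 24.62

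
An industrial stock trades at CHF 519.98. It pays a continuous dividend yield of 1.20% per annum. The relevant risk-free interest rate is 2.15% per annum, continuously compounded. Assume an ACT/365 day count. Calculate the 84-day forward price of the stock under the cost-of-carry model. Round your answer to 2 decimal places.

F = S·e^((r − q)T) = 519.98 · e^((0.0215 − 0.0120) × 84/365)
= 519.98 · e^0.002186 = 519.98 × 1.002188
F = CHF 521.12

CHF 521.12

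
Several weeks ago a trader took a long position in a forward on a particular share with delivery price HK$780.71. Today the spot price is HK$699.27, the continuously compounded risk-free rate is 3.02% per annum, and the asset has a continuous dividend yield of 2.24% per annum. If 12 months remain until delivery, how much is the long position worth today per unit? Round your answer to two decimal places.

Current fair forward for the remaining 12 months: F = S·e^((r − q)·T), (r − q) = 0.0302 − 0.0224 = 0.0078
F = 699.27 · e^(0.0078 × 12/12) = 699.27 × 1.007830 = 704.7453
Value of long forward = (F − K)·e^(−rT) = (704.7453 − 780.71) · e^(−0.0302·12/12)
= -75.9647 × 0.970251 = -73.70

-HK$73.70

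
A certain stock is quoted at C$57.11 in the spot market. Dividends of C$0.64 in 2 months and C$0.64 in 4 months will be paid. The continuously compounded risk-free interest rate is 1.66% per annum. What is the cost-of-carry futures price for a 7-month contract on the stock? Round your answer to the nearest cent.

C$56.38

PV(dividends) I = 0.64·e^(−0.0166·2/12) + 0.64·e^(−0.0166·4/12)
I = 0.6382 + 0.6365 = 1.2747
F = (S − I)·e^(rT) = (57.11 − 1.2747) · e^(0.0166·7/12)
= 55.8353 · e^0.009683 = 55.8353 × 1.009730 = C$56.38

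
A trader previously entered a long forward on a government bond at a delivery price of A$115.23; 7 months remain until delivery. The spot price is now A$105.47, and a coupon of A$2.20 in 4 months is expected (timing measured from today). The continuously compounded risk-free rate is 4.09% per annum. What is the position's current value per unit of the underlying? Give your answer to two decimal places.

-A$9.21

PV(remaining coupons) I = 2.20·e^(−0.0409·4/12) = 2.1702
Current forward F = (S − I)·e^(rT) = (105.47 − 2.1702)·e^(0.0409·7/12) = 103.2998 × 1.024145 = 105.7940
Value (long) = (F − K)·e^(−rT) = (105.7940 − 115.23) × 0.976424 = -9.2135
Value = -A$9.21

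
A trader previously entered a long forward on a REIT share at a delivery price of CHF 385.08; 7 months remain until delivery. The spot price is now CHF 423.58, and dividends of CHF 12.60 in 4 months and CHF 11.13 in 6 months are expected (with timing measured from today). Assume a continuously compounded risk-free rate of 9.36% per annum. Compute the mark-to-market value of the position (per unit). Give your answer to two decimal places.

CHF 36.13

PV(remaining dividends) I = 12.60·e^(−0.0936·4/12) + 11.13·e^(−0.0936·6/12) = 22.8341
Current forward F = (S − I)·e^(rT) = (423.58 − 22.8341)·e^(0.0936·7/12) = 400.7459 × 1.056118 = 423.2350
Value (long) = (F − K)·e^(−rT) = (423.2350 − 385.08) × 0.946864 = 36.1276
Value = CHF 36.13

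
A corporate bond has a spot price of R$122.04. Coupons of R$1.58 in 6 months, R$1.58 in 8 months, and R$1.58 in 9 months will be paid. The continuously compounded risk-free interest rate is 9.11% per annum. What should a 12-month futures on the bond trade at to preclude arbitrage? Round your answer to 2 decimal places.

PV(coupons) I = 1.58·e^(−0.0911·6/12) + 1.58·e^(−0.0911·8/12) + 1.58·e^(−0.0911·9/12)
I = 1.5096 + 1.4869 + 1.4757 = 4.4722
F = (S − I)·e^(rT) = (122.04 − 4.4722) · e^(0.0911·12/12)
= 117.5678 · e^0.091100 = 117.5678 × 1.095379 = R$128.78

R$128.78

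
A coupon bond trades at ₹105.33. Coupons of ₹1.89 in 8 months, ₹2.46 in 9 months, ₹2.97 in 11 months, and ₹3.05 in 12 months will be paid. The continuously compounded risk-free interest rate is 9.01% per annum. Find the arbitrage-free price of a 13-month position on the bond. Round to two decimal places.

PV(coupons) I = 1.89·e^(−0.0901·8/12) + 2.46·e^(−0.0901·9/12) + 2.97·e^(−0.0901·11/12) + 3.05·e^(−0.0901·12/12)
I = 1.7798 + 2.2993 + 2.7346 + 2.7872 = 9.6009
F = (S − I)·e^(rT) = (105.33 − 9.6009) · e^(0.0901·13/12)
= 95.7291 · e^0.097608 = 95.7291 × 1.102531 = ₹105.54

₹105.54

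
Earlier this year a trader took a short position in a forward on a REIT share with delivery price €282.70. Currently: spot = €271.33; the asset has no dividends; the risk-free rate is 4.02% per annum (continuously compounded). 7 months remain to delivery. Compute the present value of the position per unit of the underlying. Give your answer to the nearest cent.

€4.82

Current fair forward for the remaining 7 months: F = S·e^(r·T), r = 0.0402
F = 271.33 · e^(0.0402 × 7/12) = 271.33 × 1.023727 = 277.7678
Value of long forward = (F − K)·e^(−rT) = (277.7678 − 282.70) · e^(−0.0402·7/12)
= -4.9322 × 0.976823 = -4.82
Short position value = −(long value) = €4.82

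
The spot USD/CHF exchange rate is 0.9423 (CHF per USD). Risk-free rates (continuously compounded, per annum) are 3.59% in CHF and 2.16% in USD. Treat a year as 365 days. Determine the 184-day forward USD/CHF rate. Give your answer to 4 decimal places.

F = S·e^((r_CHF − r_USD)T) = 0.9423 · e^((0.0359 − 0.0216) × 184/365)
= 0.9423 · e^0.007209 = 0.9423 × 1.007235
F = 0.9491 CHF per USD

0.9491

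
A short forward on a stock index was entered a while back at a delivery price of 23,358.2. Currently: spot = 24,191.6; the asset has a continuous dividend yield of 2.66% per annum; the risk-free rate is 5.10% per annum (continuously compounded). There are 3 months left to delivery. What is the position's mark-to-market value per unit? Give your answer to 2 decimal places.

-968.99

Current fair forward for the remaining 3 months: F = S·e^((r − q)·T), (r − q) = 0.0510 − 0.0266 = 0.0244
F = 24191.6 · e^(0.0244 × 3/12) = 24191.6 × 1.00611864 = 24339.6197
Value of long forward = (F − K)·e^(−rT) = (24339.6197 − 23358.2) · e^(−0.0510·3/12)
= 981.4197 × 0.98733094 = 968.99
Short position value = −(long value) = -968.99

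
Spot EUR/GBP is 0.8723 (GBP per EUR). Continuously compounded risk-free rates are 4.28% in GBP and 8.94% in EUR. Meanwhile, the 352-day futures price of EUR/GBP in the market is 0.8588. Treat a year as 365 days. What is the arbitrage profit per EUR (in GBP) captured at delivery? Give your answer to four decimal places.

0.0248 per EUR (in GBP)

Fair futures: F* = S·e^(carry·T), with carry = (r_GBP − r_EUR) = 0.0428 − 0.0894 = -0.0466
F* = 0.8723 · e^(-0.0466 × 352/365) = 0.8723 · e^-0.044940 = 0.8723 × 0.956055 = 0.8340
Market 0.8588 > fair 0.8340: forward overpriced → cash-and-carry (buy spot, short the forward).
At maturity, profit = |F_mkt − F*| = |0.8588 − 0.8340| = 0.0248 per EUR (in GBP)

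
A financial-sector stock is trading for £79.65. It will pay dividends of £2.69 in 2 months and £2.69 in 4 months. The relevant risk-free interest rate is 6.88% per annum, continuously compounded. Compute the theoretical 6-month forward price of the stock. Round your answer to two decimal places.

PV(dividends) I = 2.69·e^(−0.0688·2/12) + 2.69·e^(−0.0688·4/12)
I = 2.6593 + 2.6290 = 5.2883
F = (S − I)·e^(rT) = (79.65 − 5.2883) · e^(0.0688·6/12)
= 74.3617 · e^0.034400 = 74.3617 × 1.034999 = £76.96

£76.96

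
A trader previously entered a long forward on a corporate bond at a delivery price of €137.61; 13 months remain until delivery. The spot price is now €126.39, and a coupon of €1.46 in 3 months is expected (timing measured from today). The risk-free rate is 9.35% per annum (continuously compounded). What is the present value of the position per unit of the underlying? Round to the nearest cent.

PV(remaining coupons) I = 1.46·e^(−0.0935·3/12) = 1.4263
Current forward F = (S − I)·e^(rT) = (126.39 − 1.4263)·e^(0.0935·13/12) = 124.9637 × 1.106599 = 138.2847
Value (long) = (F − K)·e^(−rT) = (138.2847 − 137.61) × 0.903669 = 0.6097
Value = €0.61

€0.61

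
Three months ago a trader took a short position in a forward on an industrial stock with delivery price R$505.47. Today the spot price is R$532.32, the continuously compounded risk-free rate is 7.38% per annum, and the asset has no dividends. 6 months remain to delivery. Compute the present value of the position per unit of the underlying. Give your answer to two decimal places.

Current fair forward for the remaining 6 months: F = S·e^(r·T), r = 0.0738
F = 532.32 · e^(0.0738 × 6/12) = 532.32 × 1.037589 = 552.3294
Value of long forward = (F − K)·e^(−rT) = (552.3294 − 505.47) · e^(−0.0738·6/12)
= 46.8594 × 0.963773 = 45.16
Short position value = −(long value) = -R$45.16

-R$45.16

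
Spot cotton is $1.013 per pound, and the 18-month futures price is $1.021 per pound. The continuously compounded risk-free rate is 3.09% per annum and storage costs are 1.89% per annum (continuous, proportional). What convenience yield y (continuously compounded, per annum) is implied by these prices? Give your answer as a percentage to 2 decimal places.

4.46%

F = S·e^((r+u−y)T) ⇒ (r+u−y) = ln(F/S)/T
ln(1.021/1.013) = 0.007866; /T ⇒ 0.005244
y = r + u − ln(F/S)/T = 0.0309 + 0.0189 − 0.005244 = 0.044556
y = 4.46%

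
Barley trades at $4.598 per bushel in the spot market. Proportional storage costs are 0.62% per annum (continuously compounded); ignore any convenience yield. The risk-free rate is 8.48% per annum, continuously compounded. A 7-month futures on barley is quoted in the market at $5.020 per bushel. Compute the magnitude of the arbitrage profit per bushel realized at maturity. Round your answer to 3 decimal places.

Fair futures: F* = S·e^(carry·T), with carry = (r + u) = 0.0848 + 0.0062 = 0.0910
F* = 4.598 · e^(0.0910 × 7/12) = 4.598 · e^0.053083 = 4.598 × 1.054517 = $4.8487
Market $5.020 > fair $4.8487: forward overpriced → cash-and-carry (buy spot, short the forward).
At maturity, profit = |F_mkt − F*| = |5.020 − 4.8487| = $0.171 per bushel

$0.171 per bushel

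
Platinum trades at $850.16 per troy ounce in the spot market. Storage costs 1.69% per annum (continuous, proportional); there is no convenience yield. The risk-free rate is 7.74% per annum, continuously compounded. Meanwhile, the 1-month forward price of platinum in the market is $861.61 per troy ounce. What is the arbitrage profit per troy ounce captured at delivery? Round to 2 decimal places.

Fair forward: F* = S·e^(carry·T), with carry = (r + u) = 0.0774 + 0.0169 = 0.0943
F* = 850.16 · e^(0.0943 × 1/12) = 850.16 · e^0.007858 = 850.16 × 1.007889 = $856.8669
Market $861.61 > fair $856.8669: forward overpriced → cash-and-carry (buy spot, short the forward).
At maturity, profit = |F_mkt − F*| = |861.61 − 856.8669| = $4.74 per troy ounce

$4.74 per troy ounce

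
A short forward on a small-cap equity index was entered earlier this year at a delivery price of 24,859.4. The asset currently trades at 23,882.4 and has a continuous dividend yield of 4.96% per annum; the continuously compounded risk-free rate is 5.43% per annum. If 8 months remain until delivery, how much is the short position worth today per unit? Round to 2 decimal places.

869.98

Current fair forward for the remaining 8 months: F = S·e^((r − q)·T), (r − q) = 0.0543 − 0.0496 = 0.0047
F = 23882.4 · e^(0.0047 × 8/12) = 23882.4 × 1.00313825 = 23957.3489
Value of long forward = (F − K)·e^(−rT) = (23957.3489 − 24859.4) · e^(−0.0543·8/12)
= -902.0511 × 0.96444738 = -869.98
Short position value = −(long value) = 869.98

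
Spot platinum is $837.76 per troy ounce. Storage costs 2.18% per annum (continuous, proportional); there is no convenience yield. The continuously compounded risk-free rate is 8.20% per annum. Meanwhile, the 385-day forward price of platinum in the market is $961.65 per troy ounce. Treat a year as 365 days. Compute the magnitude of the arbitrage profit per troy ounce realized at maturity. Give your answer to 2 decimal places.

Fair forward: F* = S·e^(carry·T), with carry = (r + u) = 0.0820 + 0.0218 = 0.1038
F* = 837.76 · e^(0.1038 × 385/365) = 837.76 · e^0.109488 = 837.76 × 1.115707 = $934.6947
Market $961.65 > fair $934.6947: forward overpriced → cash-and-carry (buy spot, short the forward).
At maturity, profit = |F_mkt − F*| = |961.65 − 934.6947| = $26.96 per troy ounce

$26.96 per troy ounce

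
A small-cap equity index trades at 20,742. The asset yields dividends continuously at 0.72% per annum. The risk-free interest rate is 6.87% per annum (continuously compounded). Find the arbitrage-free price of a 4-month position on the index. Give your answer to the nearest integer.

F = S·e^((r − q)T) = 20742 · e^((0.0687 − 0.0072) × 4/12)
= 20742 · e^0.020500 = 20742 × 1.020712
F = 21,172

21,172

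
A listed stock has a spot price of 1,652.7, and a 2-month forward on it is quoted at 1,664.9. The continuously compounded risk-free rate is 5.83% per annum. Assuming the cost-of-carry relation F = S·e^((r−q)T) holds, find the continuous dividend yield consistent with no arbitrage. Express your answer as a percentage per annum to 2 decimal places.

1.42%

From F = S·e^((r−q)T): (r − q) = ln(F/S)/T
ln(1664.9/1652.7) = ln(1.007382) = 0.007355
(r − q) = 0.007355 / (2/12) = 0.044130
q = r − ln(F/S)/T = 0.0583 − 0.044130 = 0.014170
q = 1.42%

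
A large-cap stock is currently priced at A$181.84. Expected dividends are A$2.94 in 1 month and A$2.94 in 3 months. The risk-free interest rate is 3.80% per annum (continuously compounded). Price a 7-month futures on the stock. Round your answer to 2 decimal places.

PV(dividends) I = 2.94·e^(−0.0380·1/12) + 2.94·e^(−0.0380·3/12)
I = 2.9307 + 2.9122 = 5.8429
F = (S − I)·e^(rT) = (181.84 − 5.8429) · e^(0.0380·7/12)
= 175.9971 · e^0.022167 = 175.9971 × 1.022415 = A$179.94

A$179.94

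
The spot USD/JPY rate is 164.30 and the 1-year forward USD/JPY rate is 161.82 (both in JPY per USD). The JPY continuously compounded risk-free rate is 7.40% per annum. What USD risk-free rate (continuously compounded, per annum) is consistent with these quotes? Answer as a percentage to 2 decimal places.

F = S·e^((r_JPY − r_USD)T) ⇒ r_USD = r_JPY − ln(F/S)/T
ln(161.82/164.30) = -0.015209; /(1) = -0.015209
r_USD = 0.0740 + 0.015209 = 0.089209
r_USD = 8.92%

8.92%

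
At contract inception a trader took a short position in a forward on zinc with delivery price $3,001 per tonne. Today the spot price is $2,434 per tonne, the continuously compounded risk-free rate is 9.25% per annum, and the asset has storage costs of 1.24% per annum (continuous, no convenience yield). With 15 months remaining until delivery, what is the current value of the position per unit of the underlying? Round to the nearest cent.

$201.30 per tonne

Current fair forward for the remaining 15 months: F = S·e^((r + u)·T), (r + u) = 0.0925 + 0.0124 = 0.1049
F = 2434 · e^(0.1049 × 15/12) = 2434 × 1.14011029 = 2775.0284
Value of long forward = (F − K)·e^(−rT) = (2775.0284 − 3001) · e^(−0.0925·15/12)
= -225.9716 × 0.89080921 = -201.30
Short position value = −(long value) = $201.30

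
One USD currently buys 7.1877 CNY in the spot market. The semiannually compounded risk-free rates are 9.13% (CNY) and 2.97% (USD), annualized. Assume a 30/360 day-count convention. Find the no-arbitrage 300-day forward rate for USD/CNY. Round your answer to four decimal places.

By covered interest parity, F = S · (1+r_CNY/2)^(2T) / (1+r_USD/2)^(2T)
= 7.1877 × 1.077235 / 1.024872 = 7.1877 × 1.051092
F = 7.5549 CNY per USD

7.5549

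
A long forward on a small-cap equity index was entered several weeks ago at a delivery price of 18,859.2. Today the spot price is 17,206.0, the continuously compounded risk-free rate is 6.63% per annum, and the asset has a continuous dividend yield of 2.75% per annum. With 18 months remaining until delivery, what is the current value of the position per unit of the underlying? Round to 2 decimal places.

Current fair forward for the remaining 18 months: F = S·e^((r − q)·T), (r − q) = 0.0663 − 0.0275 = 0.0388
F = 17206.0 · e^(0.0388 × 18/12) = 17206.0 × 1.05992696 = 18237.1033
Value of long forward = (F − K)·e^(−rT) = (18237.1033 − 18859.2) · e^(−0.0663·18/12)
= -622.0967 × 0.90533522 = -563.21

-563.21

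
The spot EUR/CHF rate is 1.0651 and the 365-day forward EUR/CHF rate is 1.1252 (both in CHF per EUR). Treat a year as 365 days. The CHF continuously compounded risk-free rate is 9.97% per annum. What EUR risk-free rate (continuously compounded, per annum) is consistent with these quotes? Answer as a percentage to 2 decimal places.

F = S·e^((r_CHF − r_EUR)T) ⇒ r_EUR = r_CHF − ln(F/S)/T
ln(1.1252/1.0651) = 0.054892; /(365/365) = 0.054892
r_EUR = 0.0997 − 0.054892 = 0.044808
r_EUR = 4.48%

4.48%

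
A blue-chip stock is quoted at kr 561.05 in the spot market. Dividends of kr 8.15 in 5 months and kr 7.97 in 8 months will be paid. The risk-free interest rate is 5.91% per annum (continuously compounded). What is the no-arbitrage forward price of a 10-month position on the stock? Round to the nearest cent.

PV(dividends) I = 8.15·e^(−0.0591·5/12) + 7.97·e^(−0.0591·8/12)
I = 7.9518 + 7.6621 = 15.6139
F = (S − I)·e^(rT) = (561.05 − 15.6139) · e^(0.0591·10/12)
= 545.4361 · e^0.049250 = 545.4361 × 1.050483 = kr 572.97

kr 572.97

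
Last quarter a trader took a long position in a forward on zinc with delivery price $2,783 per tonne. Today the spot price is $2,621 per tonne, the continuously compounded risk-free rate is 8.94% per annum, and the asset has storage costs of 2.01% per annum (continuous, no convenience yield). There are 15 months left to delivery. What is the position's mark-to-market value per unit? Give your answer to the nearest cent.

$198.94 per tonne

Current fair forward for the remaining 15 months: F = S·e^((r + u)·T), (r + u) = 0.0894 + 0.0201 = 0.1095
F = 2621 · e^(0.1095 × 15/12) = 2621 × 1.14668480 = 3005.4609
Value of long forward = (F − K)·e^(−rT) = (3005.4609 − 2783) · e^(−0.0894·15/12)
= 222.4609 × 0.89426780 = 198.94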